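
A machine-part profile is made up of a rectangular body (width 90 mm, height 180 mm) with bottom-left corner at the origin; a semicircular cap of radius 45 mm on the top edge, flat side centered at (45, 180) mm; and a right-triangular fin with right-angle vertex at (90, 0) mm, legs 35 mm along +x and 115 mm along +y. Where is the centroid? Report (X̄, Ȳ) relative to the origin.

X̄ = 50.33 mm, Ȳ = 101.36 mm

rectangular body: A = 90 × 180 = 16200.00, centroid at (45.00, 90.00).
semicircular top: A = ½π·45² = 3180.86, centroid at (45.00, 199.10).
triangular fin: A = ½·35·115 = 2012.50, centroid at (101.67, 38.33).
ΣA = 21393.36 mm², ΣAX̄ = 1076742.98 mm³, ΣAȲ = 2168451.09 mm³.
X̄ = 1076742.98/21393.36 = 50.33 mm; Ȳ = 2168451.09/21393.36 = 101.36 mm.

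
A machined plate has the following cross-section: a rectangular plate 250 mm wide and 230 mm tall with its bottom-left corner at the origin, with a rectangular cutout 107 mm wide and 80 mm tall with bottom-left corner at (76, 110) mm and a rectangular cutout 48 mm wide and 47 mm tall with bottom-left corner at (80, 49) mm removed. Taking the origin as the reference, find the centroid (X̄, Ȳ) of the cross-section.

plate: A = 250 × 230 = 57500.00, centroid at (125.00, 115.00).
hole 1: A = −(107 × 80) = -8560.00, centroid at (129.50, 150.00).
hole 2: A = −(48 × 47) = -2256.00, centroid at (104.00, 72.50).
ΣA = 46684.00 mm²
ΣAX̄ = (57500.00)(125.00) + (-8560.00)(129.50) + (-2256.00)(104.00) = 5844356.00 mm³
ΣAȲ = (57500.00)(115.00) + (-8560.00)(150.00) + (-2256.00)(72.50) = 5164940.00 mm³
X̄ = 5844356.00 / 46684.00 = 125.19 mm
Ȳ = 5164940.00 / 46684.00 = 110.64 mm

X̄ = 125.19 mm, Ȳ = 110.64 mm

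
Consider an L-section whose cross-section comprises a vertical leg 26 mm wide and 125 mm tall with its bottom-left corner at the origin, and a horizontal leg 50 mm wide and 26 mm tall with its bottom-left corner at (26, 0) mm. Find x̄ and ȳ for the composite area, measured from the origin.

vertical leg: A = 26 × 125 = 3250.00, centroid at (13.00, 62.50).
horizontal leg: A = 50 × 26 = 1300.00, centroid at (51.00, 13.00).
ΣA = 4550.00 mm²
ΣAx̄ = (3250.00)(13.00) + (1300.00)(51.00) = 108550.00 mm³
ΣAȳ = (3250.00)(62.50) + (1300.00)(13.00) = 220025.00 mm³
x̄ = 108550.00 / 4550.00 = 23.86 mm
ȳ = 220025.00 / 4550.00 = 48.36 mm

x̄ = 23.86 mm, ȳ = 48.36 mm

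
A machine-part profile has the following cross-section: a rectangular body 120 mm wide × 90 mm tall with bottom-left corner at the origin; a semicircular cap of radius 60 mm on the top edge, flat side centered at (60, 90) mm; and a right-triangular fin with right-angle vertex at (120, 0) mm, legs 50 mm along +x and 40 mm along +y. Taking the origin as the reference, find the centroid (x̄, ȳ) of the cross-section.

rectangular body: A = 120 × 90 = 10800.00, centroid at (60.00, 45.00).
semicircular top: A = ½π·60² = 5654.87, centroid at (60.00, 115.46).
triangular fin: A = ½·50·40 = 1000.00, centroid at (136.67, 13.33).
ΣA = 17454.87 mm², ΣAx̄ = 1123958.67 mm³, ΣAȳ = 1152271.34 mm³.
x̄ = 1123958.67/17454.87 = 64.39 mm; ȳ = 1152271.34/17454.87 = 66.01 mm.

x̄ = 64.39 mm, ȳ = 66.01 mm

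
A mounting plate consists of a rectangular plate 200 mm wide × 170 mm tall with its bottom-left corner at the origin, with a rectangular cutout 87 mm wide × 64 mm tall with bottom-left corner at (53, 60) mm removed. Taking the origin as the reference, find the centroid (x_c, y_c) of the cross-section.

x_c = 100.69 mm, y_c = 83.63 mm

plate: A = 200 × 170 = 34000.00, centroid at (100.00, 85.00).
hole: A = −(87 × 64) = -5568.00, centroid at (96.50, 92.00).
ΣA = 28432.00 mm², ΣAx_c = 2862688.00 mm³, ΣAy_c = 2377744.00 mm³.
x_c = 2862688.00/28432.00 = 100.69 mm; y_c = 2377744.00/28432.00 = 83.63 mm.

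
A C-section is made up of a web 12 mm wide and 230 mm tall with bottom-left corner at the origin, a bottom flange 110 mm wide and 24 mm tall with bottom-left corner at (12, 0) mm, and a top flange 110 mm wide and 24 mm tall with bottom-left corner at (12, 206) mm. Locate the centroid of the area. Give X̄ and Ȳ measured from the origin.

X̄ = 46.06 mm, Ȳ = 115.00 mm

web: A = 12 × 230 = 2760.00, centroid at (6.00, 115.00).
bottom flange: A = 110 × 24 = 2640.00, centroid at (67.00, 12.00).
top flange: A = 110 × 24 = 2640.00, centroid at (67.00, 218.00).
ΣA = 8040.00 mm²
ΣAX̄ = (2760.00)(6.00) + (2640.00)(67.00) + (2640.00)(67.00) = 370320.00 mm³
ΣAȲ = (2760.00)(115.00) + (2640.00)(12.00) + (2640.00)(218.00) = 924600.00 mm³
X̄ = 370320.00 / 8040.00 = 46.06 mm
Ȳ = 924600.00 / 8040.00 = 115.00 mm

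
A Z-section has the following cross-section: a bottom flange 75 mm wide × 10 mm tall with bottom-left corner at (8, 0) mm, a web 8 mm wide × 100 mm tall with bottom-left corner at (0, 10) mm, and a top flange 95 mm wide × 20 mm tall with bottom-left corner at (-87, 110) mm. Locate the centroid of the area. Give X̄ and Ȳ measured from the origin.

X̄ = -10.93 mm, Ȳ = 81.09 mm

Part | A | x̄ᵢ | ȳᵢ | A·x̄ᵢ | A·ȳᵢ
bottom flange | 750.00 | 45.50 | 5.00 | 34125.00 | 3750.00
web | 800.00 | 4.00 | 60.00 | 3200.00 | 48000.00
top flange | 1900.00 | -39.50 | 120.00 | -75050.00 | 228000.00
Σ | 3450.00 |  |  | -37725.00 | 279750.00
X̄ = -37725.00 / 3450.00 = -10.93 mm
Ȳ = 279750.00 / 3450.00 = 81.09 mm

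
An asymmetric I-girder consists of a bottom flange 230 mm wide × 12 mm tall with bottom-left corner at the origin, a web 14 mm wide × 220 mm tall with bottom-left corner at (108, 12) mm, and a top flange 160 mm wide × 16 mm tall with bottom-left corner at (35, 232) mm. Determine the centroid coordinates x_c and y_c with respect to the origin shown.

x_c = 115.00 mm, y_c = 119.85 mm

bottom flange: A = 230 × 12 = 2760.00, centroid at (115.00, 6.00).
web: A = 14 × 220 = 3080.00, centroid at (115.00, 122.00).
top flange: A = 160 × 16 = 2560.00, centroid at (115.00, 240.00).
ΣA = 8400.00 mm², ΣAx_c = 966000.00 mm³, ΣAy_c = 1006720.00 mm³.
x_c = 966000.00/8400.00 = 115.00 mm; y_c = 1006720.00/8400.00 = 119.85 mm.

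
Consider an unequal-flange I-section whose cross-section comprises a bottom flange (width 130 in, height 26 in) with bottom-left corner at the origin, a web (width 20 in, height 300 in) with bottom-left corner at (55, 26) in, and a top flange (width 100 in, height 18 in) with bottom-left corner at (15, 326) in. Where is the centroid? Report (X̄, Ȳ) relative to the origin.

Part | A | x̄ᵢ | ȳᵢ | A·x̄ᵢ | A·ȳᵢ
bottom flange | 3380.00 | 65.00 | 13.00 | 219700.00 | 43940.00
web | 6000.00 | 65.00 | 176.00 | 390000.00 | 1056000.00
top flange | 1800.00 | 65.00 | 335.00 | 117000.00 | 603000.00
Σ | 11180.00 |  |  | 726700.00 | 1702940.00
X̄ = 726700.00 / 11180.00 = 65.00 in
Ȳ = 1702940.00 / 11180.00 = 152.32 in

X̄ = 65.00 in, Ȳ = 152.32 in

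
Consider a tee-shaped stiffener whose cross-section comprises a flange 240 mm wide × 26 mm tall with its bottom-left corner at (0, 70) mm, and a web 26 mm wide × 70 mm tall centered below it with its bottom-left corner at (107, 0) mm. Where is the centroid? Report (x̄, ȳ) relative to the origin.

Part | A | x̄ᵢ | ȳᵢ | A·x̄ᵢ | A·ȳᵢ
web | 1820.00 | 120.00 | 35.00 | 218400.00 | 63700.00
flange | 6240.00 | 120.00 | 83.00 | 748800.00 | 517920.00
Σ | 8060.00 |  |  | 967200.00 | 581620.00
x̄ = 967200.00 / 8060.00 = 120.00 mm
ȳ = 581620.00 / 8060.00 = 72.16 mm

x̄ = 120.00 mm, ȳ = 72.16 mm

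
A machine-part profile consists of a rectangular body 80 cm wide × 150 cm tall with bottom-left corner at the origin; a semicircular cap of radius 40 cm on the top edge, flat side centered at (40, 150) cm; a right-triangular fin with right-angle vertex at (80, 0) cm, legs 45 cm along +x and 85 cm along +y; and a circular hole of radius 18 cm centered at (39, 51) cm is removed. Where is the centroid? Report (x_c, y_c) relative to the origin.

x_c = 46.89 cm, y_c = 85.80 cm

rectangular body: A = 80 × 150 = 12000.00, centroid at (40.00, 75.00).
semicircular top: A = ½π·40² = 2513.27, centroid at (40.00, 166.98).
triangular fin: A = ½·45·85 = 1912.50, centroid at (95.00, 28.33).
hole: A = −π·18² = -1017.88, centroid at (39.00, 51.00).
ΣA = 15407.90 cm²
ΣAx_c = (12000.00)(40.00) + (2513.27)(40.00) + (1912.50)(95.00) + (-1017.88)(39.00) = 722521.30 cm³
ΣAy_c = (12000.00)(75.00) + (2513.27)(166.98) + (1912.50)(28.33) + (-1017.88)(51.00) = 1321933.61 cm³
x_c = 722521.30 / 15407.90 = 46.89 cm
y_c = 1321933.61 / 15407.90 = 85.80 cm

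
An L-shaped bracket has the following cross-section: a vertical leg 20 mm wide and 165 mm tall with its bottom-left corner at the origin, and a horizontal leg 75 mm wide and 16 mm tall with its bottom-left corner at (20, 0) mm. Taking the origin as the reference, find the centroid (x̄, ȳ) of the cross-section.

x̄ = 22.67 mm, ȳ = 62.63 mm

vertical leg: A = 20 × 165 = 3300.00, centroid at (10.00, 82.50).
horizontal leg: A = 75 × 16 = 1200.00, centroid at (57.50, 8.00).
ΣA = 4500.00 mm², ΣAx̄ = 102000.00 mm³, ΣAȳ = 281850.00 mm³.
x̄ = 102000.00/4500.00 = 22.67 mm; ȳ = 281850.00/4500.00 = 62.63 mm.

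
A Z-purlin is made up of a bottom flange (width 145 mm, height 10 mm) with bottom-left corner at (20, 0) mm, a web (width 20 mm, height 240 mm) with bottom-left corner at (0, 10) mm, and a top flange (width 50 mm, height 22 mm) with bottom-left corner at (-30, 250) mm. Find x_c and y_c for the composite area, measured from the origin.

Part | A | x̄ᵢ | ȳᵢ | A·x̄ᵢ | A·ȳᵢ
bottom flange | 1450.00 | 92.50 | 5.00 | 134125.00 | 7250.00
web | 4800.00 | 10.00 | 130.00 | 48000.00 | 624000.00
top flange | 1100.00 | -5.00 | 261.00 | -5500.00 | 287100.00
Σ | 7350.00 |  |  | 176625.00 | 918350.00
x_c = 176625.00 / 7350.00 = 24.03 mm
y_c = 918350.00 / 7350.00 = 124.95 mm

x_c = 24.03 mm, y_c = 124.95 mm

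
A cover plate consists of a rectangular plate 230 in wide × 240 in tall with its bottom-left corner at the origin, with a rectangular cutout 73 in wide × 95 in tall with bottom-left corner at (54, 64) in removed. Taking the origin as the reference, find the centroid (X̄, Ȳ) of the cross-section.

X̄ = 118.52 in, Ȳ = 121.22 in

plate: A = 230 × 240 = 55200.00, centroid at (115.00, 120.00).
hole: A = −(73 × 95) = -6935.00, centroid at (90.50, 111.50).
ΣA = 48265.00 in²
ΣAX̄ = (55200.00)(115.00) + (-6935.00)(90.50) = 5720382.50 in³
ΣAȲ = (55200.00)(120.00) + (-6935.00)(111.50) = 5850747.50 in³
X̄ = 5720382.50 / 48265.00 = 118.52 in
Ȳ = 5850747.50 / 48265.00 = 121.22 in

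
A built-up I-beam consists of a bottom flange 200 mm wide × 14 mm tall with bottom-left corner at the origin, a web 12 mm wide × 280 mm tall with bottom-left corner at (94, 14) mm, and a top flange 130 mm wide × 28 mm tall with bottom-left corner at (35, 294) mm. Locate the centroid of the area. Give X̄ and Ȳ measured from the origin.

Part | A | x̄ᵢ | ȳᵢ | A·x̄ᵢ | A·ȳᵢ
bottom flange | 2800.00 | 100.00 | 7.00 | 280000.00 | 19600.00
web | 3360.00 | 100.00 | 154.00 | 336000.00 | 517440.00
top flange | 3640.00 | 100.00 | 308.00 | 364000.00 | 1121120.00
Σ | 9800.00 |  |  | 980000.00 | 1658160.00
X̄ = 980000.00 / 9800.00 = 100.00 mm
Ȳ = 1658160.00 / 9800.00 = 169.20 mm

X̄ = 100.00 mm, Ȳ = 169.20 mm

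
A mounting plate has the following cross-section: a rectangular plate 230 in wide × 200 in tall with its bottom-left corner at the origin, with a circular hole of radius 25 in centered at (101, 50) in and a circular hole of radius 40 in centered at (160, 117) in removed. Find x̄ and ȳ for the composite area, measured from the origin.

Part | A | x̄ᵢ | ȳᵢ | A·x̄ᵢ | A·ȳᵢ
plate | 46000.00 | 115.00 | 100.00 | 5290000.00 | 4600000.00
hole 1 | -1963.50 | 101.00 | 50.00 | -198313.04 | -98174.77
hole 2 | -5026.55 | 160.00 | 117.00 | -804247.72 | -588106.14
Σ | 39009.96 |  |  | 4287439.24 | 3913719.08
x̄ = 4287439.24 / 39009.96 = 109.91 in
ȳ = 3913719.08 / 39009.96 = 100.33 in

x̄ = 109.91 in, ȳ = 100.33 in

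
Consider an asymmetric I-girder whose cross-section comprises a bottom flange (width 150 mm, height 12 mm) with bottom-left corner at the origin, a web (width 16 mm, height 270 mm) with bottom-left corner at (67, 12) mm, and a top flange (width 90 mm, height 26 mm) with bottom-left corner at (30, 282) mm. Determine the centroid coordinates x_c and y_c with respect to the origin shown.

Part | A | x̄ᵢ | ȳᵢ | A·x̄ᵢ | A·ȳᵢ
bottom flange | 1800.00 | 75.00 | 6.00 | 135000.00 | 10800.00
web | 4320.00 | 75.00 | 147.00 | 324000.00 | 635040.00
top flange | 2340.00 | 75.00 | 295.00 | 175500.00 | 690300.00
Σ | 8460.00 |  |  | 634500.00 | 1336140.00
x_c = 634500.00 / 8460.00 = 75.00 mm
y_c = 1336140.00 / 8460.00 = 157.94 mm

x_c = 75.00 mm, y_c = 157.94 mm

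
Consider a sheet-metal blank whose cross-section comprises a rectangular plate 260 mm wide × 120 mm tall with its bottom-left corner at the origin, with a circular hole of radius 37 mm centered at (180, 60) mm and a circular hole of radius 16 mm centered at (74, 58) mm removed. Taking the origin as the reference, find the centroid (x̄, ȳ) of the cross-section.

x̄ = 123.49 mm, ȳ = 60.06 mm

plate: A = 260 × 120 = 31200.00, centroid at (130.00, 60.00).
hole 1: A = −π·37² = -4300.84, centroid at (180.00, 60.00).
hole 2: A = −π·16² = -804.25, centroid at (74.00, 58.00).
ΣA = 26094.91 mm²
ΣAx̄ = (31200.00)(130.00) + (-4300.84)(180.00) + (-804.25)(74.00) = 3222334.41 mm³
ΣAȳ = (31200.00)(60.00) + (-4300.84)(60.00) + (-804.25)(58.00) = 1567303.21 mm³
x̄ = 3222334.41 / 26094.91 = 123.49 mm
ȳ = 1567303.21 / 26094.91 = 60.06 mm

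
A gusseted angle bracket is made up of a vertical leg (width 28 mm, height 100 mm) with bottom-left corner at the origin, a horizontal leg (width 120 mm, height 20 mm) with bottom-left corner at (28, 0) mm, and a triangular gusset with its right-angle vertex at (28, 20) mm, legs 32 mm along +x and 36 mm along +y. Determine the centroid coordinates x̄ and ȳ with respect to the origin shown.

x̄ = 47.21 mm, ȳ = 31.58 mm

vertical leg: A = 28 × 100 = 2800.00, centroid at (14.00, 50.00).
horizontal leg: A = 120 × 20 = 2400.00, centroid at (88.00, 10.00).
gusset: A = ½·32·36 = 576.00, centroid at (38.67, 32.00).
ΣA = 5776.00 mm², ΣAx̄ = 272672.00 mm³, ΣAȳ = 182432.00 mm³.
x̄ = 272672.00/5776.00 = 47.21 mm; ȳ = 182432.00/5776.00 = 31.58 mm.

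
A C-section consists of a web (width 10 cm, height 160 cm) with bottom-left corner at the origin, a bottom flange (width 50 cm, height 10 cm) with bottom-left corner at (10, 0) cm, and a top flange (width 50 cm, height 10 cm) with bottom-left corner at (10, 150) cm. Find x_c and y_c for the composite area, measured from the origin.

x_c = 16.54 cm, y_c = 80.00 cm

web: A = 10 × 160 = 1600.00, centroid at (5.00, 80.00).
bottom flange: A = 50 × 10 = 500.00, centroid at (35.00, 5.00).
top flange: A = 50 × 10 = 500.00, centroid at (35.00, 155.00).
ΣA = 2600.00 cm²
ΣAx_c = (1600.00)(5.00) + (500.00)(35.00) + (500.00)(35.00) = 43000.00 cm³
ΣAy_c = (1600.00)(80.00) + (500.00)(5.00) + (500.00)(155.00) = 208000.00 cm³
x_c = 43000.00 / 2600.00 = 16.54 cm
y_c = 208000.00 / 2600.00 = 80.00 cm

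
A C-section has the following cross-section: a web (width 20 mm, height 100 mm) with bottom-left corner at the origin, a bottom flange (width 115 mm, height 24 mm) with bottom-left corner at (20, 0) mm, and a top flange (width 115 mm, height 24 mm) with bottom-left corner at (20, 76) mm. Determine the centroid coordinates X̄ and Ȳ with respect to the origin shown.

X̄ = 59.55 mm, Ȳ = 50.00 mm

web: A = 20 × 100 = 2000.00, centroid at (10.00, 50.00).
bottom flange: A = 115 × 24 = 2760.00, centroid at (77.50, 12.00).
top flange: A = 115 × 24 = 2760.00, centroid at (77.50, 88.00).
ΣA = 7520.00 mm², ΣAX̄ = 447800.00 mm³, ΣAȲ = 376000.00 mm³.
X̄ = 447800.00/7520.00 = 59.55 mm; Ȳ = 376000.00/7520.00 = 50.00 mm.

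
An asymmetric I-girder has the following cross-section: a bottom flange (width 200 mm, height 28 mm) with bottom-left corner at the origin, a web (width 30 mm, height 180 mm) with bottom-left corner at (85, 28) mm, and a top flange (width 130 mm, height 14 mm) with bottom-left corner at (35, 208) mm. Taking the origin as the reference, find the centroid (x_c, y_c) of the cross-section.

bottom flange: A = 200 × 28 = 5600.00, centroid at (100.00, 14.00).
web: A = 30 × 180 = 5400.00, centroid at (100.00, 118.00).
top flange: A = 130 × 14 = 1820.00, centroid at (100.00, 215.00).
ΣA = 12820.00 mm²
ΣAx_c = (5600.00)(100.00) + (5400.00)(100.00) + (1820.00)(100.00) = 1282000.00 mm³
ΣAy_c = (5600.00)(14.00) + (5400.00)(118.00) + (1820.00)(215.00) = 1106900.00 mm³
x_c = 1282000.00 / 12820.00 = 100.00 mm
y_c = 1106900.00 / 12820.00 = 86.34 mm

x_c = 100.00 mm, y_c = 86.34 mm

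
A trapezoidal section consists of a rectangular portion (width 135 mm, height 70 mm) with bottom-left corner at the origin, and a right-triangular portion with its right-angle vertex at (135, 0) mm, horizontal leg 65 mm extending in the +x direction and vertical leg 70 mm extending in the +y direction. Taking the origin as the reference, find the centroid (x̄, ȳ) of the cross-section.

x̄ = 84.80 mm, ȳ = 32.74 mm

rectangular portion: A = 135 × 70 = 9450.00, centroid at (67.50, 35.00).
triangular portion: A = ½·65·70 = 2275.00, centroid at (156.67, 23.33).
ΣA = 11725.00 mm², ΣAx̄ = 994291.67 mm³, ΣAȳ = 383833.33 mm³.
x̄ = 994291.67/11725.00 = 84.80 mm; ȳ = 383833.33/11725.00 = 32.74 mm.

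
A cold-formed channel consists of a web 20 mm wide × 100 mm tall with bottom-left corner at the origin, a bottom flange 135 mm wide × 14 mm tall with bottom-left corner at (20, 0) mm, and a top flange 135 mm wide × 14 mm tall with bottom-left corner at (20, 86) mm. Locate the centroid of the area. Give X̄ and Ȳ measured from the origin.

X̄ = 60.68 mm, Ȳ = 50.00 mm

web: A = 20 × 100 = 2000.00, centroid at (10.00, 50.00).
bottom flange: A = 135 × 14 = 1890.00, centroid at (87.50, 7.00).
top flange: A = 135 × 14 = 1890.00, centroid at (87.50, 93.00).
ΣA = 5780.00 mm²
ΣAX̄ = (2000.00)(10.00) + (1890.00)(87.50) + (1890.00)(87.50) = 350750.00 mm³
ΣAȲ = (2000.00)(50.00) + (1890.00)(7.00) + (1890.00)(93.00) = 289000.00 mm³
X̄ = 350750.00 / 5780.00 = 60.68 mm
Ȳ = 289000.00 / 5780.00 = 50.00 mm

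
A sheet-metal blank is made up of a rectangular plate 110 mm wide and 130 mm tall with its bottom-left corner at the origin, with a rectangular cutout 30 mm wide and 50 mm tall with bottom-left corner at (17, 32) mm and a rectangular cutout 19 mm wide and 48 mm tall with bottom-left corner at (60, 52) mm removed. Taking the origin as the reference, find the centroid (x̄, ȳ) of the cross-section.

Part | A | x̄ᵢ | ȳᵢ | A·x̄ᵢ | A·ȳᵢ
plate | 14300.00 | 55.00 | 65.00 | 786500.00 | 929500.00
hole 1 | -1500.00 | 32.00 | 57.00 | -48000.00 | -85500.00
hole 2 | -912.00 | 69.50 | 76.00 | -63384.00 | -69312.00
Σ | 11888.00 |  |  | 675116.00 | 774688.00
x̄ = 675116.00 / 11888.00 = 56.79 mm
ȳ = 774688.00 / 11888.00 = 65.17 mm

x̄ = 56.79 mm, ȳ = 65.17 mm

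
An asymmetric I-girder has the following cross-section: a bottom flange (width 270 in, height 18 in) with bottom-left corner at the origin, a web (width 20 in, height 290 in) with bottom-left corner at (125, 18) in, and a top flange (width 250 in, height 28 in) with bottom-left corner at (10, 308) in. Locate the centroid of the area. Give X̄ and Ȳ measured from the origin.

bottom flange: A = 270 × 18 = 4860.00, centroid at (135.00, 9.00).
web: A = 20 × 290 = 5800.00, centroid at (135.00, 163.00).
top flange: A = 250 × 28 = 7000.00, centroid at (135.00, 322.00).
ΣA = 17660.00 in², ΣAX̄ = 2384100.00 in³, ΣAȲ = 3243140.00 in³.
X̄ = 2384100.00/17660.00 = 135.00 in; Ȳ = 3243140.00/17660.00 = 183.64 in.

X̄ = 135.00 in, Ȳ = 183.64 in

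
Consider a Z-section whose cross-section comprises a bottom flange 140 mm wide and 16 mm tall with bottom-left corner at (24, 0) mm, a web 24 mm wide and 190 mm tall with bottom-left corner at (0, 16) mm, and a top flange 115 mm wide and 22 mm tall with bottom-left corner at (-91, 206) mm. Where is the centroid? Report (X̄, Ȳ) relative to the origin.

X̄ = 19.35 mm, Ȳ = 115.02 mm

bottom flange: A = 140 × 16 = 2240.00, centroid at (94.00, 8.00).
web: A = 24 × 190 = 4560.00, centroid at (12.00, 111.00).
top flange: A = 115 × 22 = 2530.00, centroid at (-33.50, 217.00).
ΣA = 9330.00 mm²
ΣAX̄ = (2240.00)(94.00) + (4560.00)(12.00) + (2530.00)(-33.50) = 180525.00 mm³
ΣAȲ = (2240.00)(8.00) + (4560.00)(111.00) + (2530.00)(217.00) = 1073090.00 mm³
X̄ = 180525.00 / 9330.00 = 19.35 mm
Ȳ = 1073090.00 / 9330.00 = 115.02 mm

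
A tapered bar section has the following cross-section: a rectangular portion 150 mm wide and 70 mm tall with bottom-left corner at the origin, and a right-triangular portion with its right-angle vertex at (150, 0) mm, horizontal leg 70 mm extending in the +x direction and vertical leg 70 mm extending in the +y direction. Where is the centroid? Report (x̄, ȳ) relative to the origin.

rectangular portion: A = 150 × 70 = 10500.00, centroid at (75.00, 35.00).
triangular portion: A = ½·70·70 = 2450.00, centroid at (173.33, 23.33).
ΣA = 12950.00 mm², ΣAx̄ = 1212166.67 mm³, ΣAȳ = 424666.67 mm³.
x̄ = 1212166.67/12950.00 = 93.60 mm; ȳ = 424666.67/12950.00 = 32.79 mm.

x̄ = 93.60 mm, ȳ = 32.79 mm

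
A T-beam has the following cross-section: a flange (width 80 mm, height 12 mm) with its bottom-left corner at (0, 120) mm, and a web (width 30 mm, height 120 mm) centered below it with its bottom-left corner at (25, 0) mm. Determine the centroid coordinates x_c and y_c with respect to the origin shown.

Part | A | x̄ᵢ | ȳᵢ | A·x̄ᵢ | A·ȳᵢ
web | 3600.00 | 40.00 | 60.00 | 144000.00 | 216000.00
flange | 960.00 | 40.00 | 126.00 | 38400.00 | 120960.00
Σ | 4560.00 |  |  | 182400.00 | 336960.00
x_c = 182400.00 / 4560.00 = 40.00 mm
y_c = 336960.00 / 4560.00 = 73.89 mm

x_c = 40.00 mm, y_c = 73.89 mm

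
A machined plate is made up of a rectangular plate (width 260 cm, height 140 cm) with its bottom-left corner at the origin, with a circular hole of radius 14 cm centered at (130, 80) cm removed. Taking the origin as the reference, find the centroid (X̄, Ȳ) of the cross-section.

X̄ = 130.00 cm, Ȳ = 69.83 cm

plate: A = 260 × 140 = 36400.00, centroid at (130.00, 70.00).
hole: A = −π·14² = -615.75, centroid at (130.00, 80.00).
ΣA = 35784.25 cm²
ΣAX̄ = (36400.00)(130.00) + (-615.75)(130.00) = 4651952.22 cm³
ΣAȲ = (36400.00)(70.00) + (-615.75)(80.00) = 2498739.83 cm³
X̄ = 4651952.22 / 35784.25 = 130.00 cm
Ȳ = 2498739.83 / 35784.25 = 69.83 cm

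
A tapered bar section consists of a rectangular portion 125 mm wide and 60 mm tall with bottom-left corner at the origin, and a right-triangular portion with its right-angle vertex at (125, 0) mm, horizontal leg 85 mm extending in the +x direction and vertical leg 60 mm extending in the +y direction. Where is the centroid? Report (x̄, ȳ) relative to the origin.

x̄ = 85.55 mm, ȳ = 27.46 mm

rectangular portion: A = 125 × 60 = 7500.00, centroid at (62.50, 30.00).
triangular portion: A = ½·85·60 = 2550.00, centroid at (153.33, 20.00).
ΣA = 10050.00 mm², ΣAx̄ = 859750.00 mm³, ΣAȳ = 276000.00 mm³.
x̄ = 859750.00/10050.00 = 85.55 mm; ȳ = 276000.00/10050.00 = 27.46 mm.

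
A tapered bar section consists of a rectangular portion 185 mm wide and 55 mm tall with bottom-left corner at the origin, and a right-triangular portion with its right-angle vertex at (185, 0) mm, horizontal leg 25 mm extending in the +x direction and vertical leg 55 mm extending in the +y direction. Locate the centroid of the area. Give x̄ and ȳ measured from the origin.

rectangular portion: A = 185 × 55 = 10175.00, centroid at (92.50, 27.50).
triangular portion: A = ½·25·55 = 687.50, centroid at (193.33, 18.33).
ΣA = 10862.50 mm²
ΣAx̄ = (10175.00)(92.50) + (687.50)(193.33) = 1074104.17 mm³
ΣAȳ = (10175.00)(27.50) + (687.50)(18.33) = 292416.67 mm³
x̄ = 1074104.17 / 10862.50 = 98.88 mm
ȳ = 292416.67 / 10862.50 = 26.92 mm

x̄ = 98.88 mm, ȳ = 26.92 mm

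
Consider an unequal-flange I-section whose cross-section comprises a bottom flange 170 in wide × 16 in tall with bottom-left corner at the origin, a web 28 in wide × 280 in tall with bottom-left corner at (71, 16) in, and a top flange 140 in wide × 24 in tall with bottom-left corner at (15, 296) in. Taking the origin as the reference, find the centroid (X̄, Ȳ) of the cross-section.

bottom flange: A = 170 × 16 = 2720.00, centroid at (85.00, 8.00).
web: A = 28 × 280 = 7840.00, centroid at (85.00, 156.00).
top flange: A = 140 × 24 = 3360.00, centroid at (85.00, 308.00).
ΣA = 13920.00 in², ΣAX̄ = 1183200.00 in³, ΣAȲ = 2279680.00 in³.
X̄ = 1183200.00/13920.00 = 85.00 in; Ȳ = 2279680.00/13920.00 = 163.77 in.

X̄ = 85.00 in, Ȳ = 163.77 in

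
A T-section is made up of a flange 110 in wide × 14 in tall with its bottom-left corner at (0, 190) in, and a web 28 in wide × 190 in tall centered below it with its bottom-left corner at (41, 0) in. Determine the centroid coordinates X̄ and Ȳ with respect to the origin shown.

X̄ = 55.00 in, Ȳ = 117.90 in

web: A = 28 × 190 = 5320.00, centroid at (55.00, 95.00).
flange: A = 110 × 14 = 1540.00, centroid at (55.00, 197.00).
ΣA = 6860.00 in², ΣAX̄ = 377300.00 in³, ΣAȲ = 808780.00 in³.
X̄ = 377300.00/6860.00 = 55.00 in; Ȳ = 808780.00/6860.00 = 117.90 in.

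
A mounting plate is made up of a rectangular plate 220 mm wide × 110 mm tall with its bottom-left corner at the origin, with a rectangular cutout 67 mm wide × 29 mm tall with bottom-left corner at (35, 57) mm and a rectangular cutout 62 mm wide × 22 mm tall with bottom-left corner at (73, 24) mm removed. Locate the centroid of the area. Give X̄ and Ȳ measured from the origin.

X̄ = 114.25 mm, Ȳ = 54.77 mm

plate: A = 220 × 110 = 24200.00, centroid at (110.00, 55.00).
hole 1: A = −(67 × 29) = -1943.00, centroid at (68.50, 71.50).
hole 2: A = −(62 × 22) = -1364.00, centroid at (104.00, 35.00).
ΣA = 20893.00 mm², ΣAX̄ = 2387048.50 mm³, ΣAȲ = 1144335.50 mm³.
X̄ = 2387048.50/20893.00 = 114.25 mm; Ȳ = 1144335.50/20893.00 = 54.77 mm.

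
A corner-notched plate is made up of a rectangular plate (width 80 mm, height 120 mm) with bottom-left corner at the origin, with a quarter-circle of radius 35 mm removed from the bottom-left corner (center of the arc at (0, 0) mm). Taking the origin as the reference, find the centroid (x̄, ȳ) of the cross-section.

plate: A = 80 × 120 = 9600.00, centroid at (40.00, 60.00).
removed quarter-circle: A = −¼π·35² = -962.11, centroid at (14.85, 14.85).
ΣA = 8637.89 mm², ΣAx̄ = 369708.33 mm³, ΣAȳ = 561708.33 mm³.
x̄ = 369708.33/8637.89 = 42.80 mm; ȳ = 561708.33/8637.89 = 65.03 mm.

x̄ = 42.80 mm, ȳ = 65.03 mm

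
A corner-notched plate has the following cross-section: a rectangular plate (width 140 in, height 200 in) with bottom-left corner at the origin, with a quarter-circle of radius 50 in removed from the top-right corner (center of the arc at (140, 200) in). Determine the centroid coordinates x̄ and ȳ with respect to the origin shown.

x̄ = 66.32 in, ȳ = 94.06 in

Part | A | x̄ᵢ | ȳᵢ | A·x̄ᵢ | A·ȳᵢ
plate | 28000.00 | 70.00 | 100.00 | 1960000.00 | 2800000.00
removed quarter-circle | -1963.50 | 118.78 | 178.78 | -233222.69 | -351032.42
Σ | 26036.50 |  |  | 1726777.31 | 2448967.58
x̄ = 1726777.31 / 26036.50 = 66.32 in
ȳ = 2448967.58 / 26036.50 = 94.06 in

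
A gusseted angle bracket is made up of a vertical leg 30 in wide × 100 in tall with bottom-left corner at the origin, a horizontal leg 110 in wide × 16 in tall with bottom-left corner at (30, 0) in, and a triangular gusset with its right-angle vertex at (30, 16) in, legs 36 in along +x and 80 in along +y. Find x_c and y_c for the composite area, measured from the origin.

vertical leg: A = 30 × 100 = 3000.00, centroid at (15.00, 50.00).
horizontal leg: A = 110 × 16 = 1760.00, centroid at (85.00, 8.00).
gusset: A = ½·36·80 = 1440.00, centroid at (42.00, 42.67).
ΣA = 6200.00 in², ΣAx_c = 255080.00 in³, ΣAy_c = 225520.00 in³.
x_c = 255080.00/6200.00 = 41.14 in; y_c = 225520.00/6200.00 = 36.37 in.

x_c = 41.14 in, y_c = 36.37 in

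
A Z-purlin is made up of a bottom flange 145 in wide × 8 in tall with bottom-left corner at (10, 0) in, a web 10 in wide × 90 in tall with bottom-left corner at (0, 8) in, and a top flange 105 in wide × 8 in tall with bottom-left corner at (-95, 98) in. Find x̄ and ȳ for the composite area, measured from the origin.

x̄ = 22.24 in, ȳ = 47.59 in

Part | A | x̄ᵢ | ȳᵢ | A·x̄ᵢ | A·ȳᵢ
bottom flange | 1160.00 | 82.50 | 4.00 | 95700.00 | 4640.00
web | 900.00 | 5.00 | 53.00 | 4500.00 | 47700.00
top flange | 840.00 | -42.50 | 102.00 | -35700.00 | 85680.00
Σ | 2900.00 |  |  | 64500.00 | 138020.00
x̄ = 64500.00 / 2900.00 = 22.24 in
ȳ = 138020.00 / 2900.00 = 47.59 in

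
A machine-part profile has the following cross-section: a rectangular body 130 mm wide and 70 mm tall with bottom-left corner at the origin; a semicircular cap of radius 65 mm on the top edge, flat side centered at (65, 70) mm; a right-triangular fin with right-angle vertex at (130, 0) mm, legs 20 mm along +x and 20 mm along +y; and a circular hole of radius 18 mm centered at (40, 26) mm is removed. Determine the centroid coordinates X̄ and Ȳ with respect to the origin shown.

X̄ = 67.67 mm, Ȳ = 63.08 mm

rectangular body: A = 130 × 70 = 9100.00, centroid at (65.00, 35.00).
semicircular top: A = ½π·65² = 6636.61, centroid at (65.00, 97.59).
triangular fin: A = ½·20·20 = 200.00, centroid at (136.67, 6.67).
hole: A = −π·18² = -1017.88, centroid at (40.00, 26.00).
ΣA = 14918.74 mm², ΣAX̄ = 1009498.23 mm³, ΣAȲ = 941014.90 mm³.
X̄ = 1009498.23/14918.74 = 67.67 mm; Ȳ = 941014.90/14918.74 = 63.08 mm.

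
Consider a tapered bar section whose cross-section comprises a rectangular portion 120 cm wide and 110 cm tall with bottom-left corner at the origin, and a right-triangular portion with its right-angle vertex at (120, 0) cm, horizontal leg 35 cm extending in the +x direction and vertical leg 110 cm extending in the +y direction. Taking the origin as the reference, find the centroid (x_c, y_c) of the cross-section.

rectangular portion: A = 120 × 110 = 13200.00, centroid at (60.00, 55.00).
triangular portion: A = ½·35·110 = 1925.00, centroid at (131.67, 36.67).
ΣA = 15125.00 cm²
ΣAx_c = (13200.00)(60.00) + (1925.00)(131.67) = 1045458.33 cm³
ΣAy_c = (13200.00)(55.00) + (1925.00)(36.67) = 796583.33 cm³
x_c = 1045458.33 / 15125.00 = 69.12 cm
y_c = 796583.33 / 15125.00 = 52.67 cm

x_c = 69.12 cm, y_c = 52.67 cm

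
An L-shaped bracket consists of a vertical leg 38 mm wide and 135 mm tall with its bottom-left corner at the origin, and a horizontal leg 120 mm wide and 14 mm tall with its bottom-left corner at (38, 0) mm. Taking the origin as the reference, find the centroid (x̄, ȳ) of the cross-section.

x̄ = 38.49 mm, ȳ = 52.57 mm

Part | A | x̄ᵢ | ȳᵢ | A·x̄ᵢ | A·ȳᵢ
vertical leg | 5130.00 | 19.00 | 67.50 | 97470.00 | 346275.00
horizontal leg | 1680.00 | 98.00 | 7.00 | 164640.00 | 11760.00
Σ | 6810.00 |  |  | 262110.00 | 358035.00
x̄ = 262110.00 / 6810.00 = 38.49 mm
ȳ = 358035.00 / 6810.00 = 52.57 mm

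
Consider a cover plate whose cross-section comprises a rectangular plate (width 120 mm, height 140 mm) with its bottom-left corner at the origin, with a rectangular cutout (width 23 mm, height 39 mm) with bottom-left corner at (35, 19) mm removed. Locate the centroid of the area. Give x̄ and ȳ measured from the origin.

plate: A = 120 × 140 = 16800.00, centroid at (60.00, 70.00).
hole: A = −(23 × 39) = -897.00, centroid at (46.50, 38.50).
ΣA = 15903.00 mm², ΣAx̄ = 966289.50 mm³, ΣAȳ = 1141465.50 mm³.
x̄ = 966289.50/15903.00 = 60.76 mm; ȳ = 1141465.50/15903.00 = 71.78 mm.

x̄ = 60.76 mm, ȳ = 71.78 mm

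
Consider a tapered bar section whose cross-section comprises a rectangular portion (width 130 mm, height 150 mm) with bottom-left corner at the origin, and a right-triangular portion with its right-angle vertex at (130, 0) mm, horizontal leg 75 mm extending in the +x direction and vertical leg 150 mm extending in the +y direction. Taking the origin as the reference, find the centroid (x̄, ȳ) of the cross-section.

rectangular portion: A = 130 × 150 = 19500.00, centroid at (65.00, 75.00).
triangular portion: A = ½·75·150 = 5625.00, centroid at (155.00, 50.00).
ΣA = 25125.00 mm²
ΣAx̄ = (19500.00)(65.00) + (5625.00)(155.00) = 2139375.00 mm³
ΣAȳ = (19500.00)(75.00) + (5625.00)(50.00) = 1743750.00 mm³
x̄ = 2139375.00 / 25125.00 = 85.15 mm
ȳ = 1743750.00 / 25125.00 = 69.40 mm

x̄ = 85.15 mm, ȳ = 69.40 mm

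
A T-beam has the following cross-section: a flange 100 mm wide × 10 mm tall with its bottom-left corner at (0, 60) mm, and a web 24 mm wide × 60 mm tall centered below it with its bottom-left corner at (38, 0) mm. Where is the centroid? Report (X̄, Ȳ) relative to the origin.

X̄ = 50.00 mm, Ȳ = 44.34 mm

web: A = 24 × 60 = 1440.00, centroid at (50.00, 30.00).
flange: A = 100 × 10 = 1000.00, centroid at (50.00, 65.00).
ΣA = 2440.00 mm²
ΣAX̄ = (1440.00)(50.00) + (1000.00)(50.00) = 122000.00 mm³
ΣAȲ = (1440.00)(30.00) + (1000.00)(65.00) = 108200.00 mm³
X̄ = 122000.00 / 2440.00 = 50.00 mm
Ȳ = 108200.00 / 2440.00 = 44.34 mm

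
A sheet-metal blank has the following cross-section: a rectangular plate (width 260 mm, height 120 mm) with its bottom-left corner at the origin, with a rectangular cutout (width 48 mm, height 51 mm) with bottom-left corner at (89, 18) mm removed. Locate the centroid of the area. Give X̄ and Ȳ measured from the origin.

Part | A | x̄ᵢ | ȳᵢ | A·x̄ᵢ | A·ȳᵢ
plate | 31200.00 | 130.00 | 60.00 | 4056000.00 | 1872000.00
hole | -2448.00 | 113.00 | 43.50 | -276624.00 | -106488.00
Σ | 28752.00 |  |  | 3779376.00 | 1765512.00
X̄ = 3779376.00 / 28752.00 = 131.45 mm
Ȳ = 1765512.00 / 28752.00 = 61.40 mm

X̄ = 131.45 mm, Ȳ = 61.40 mm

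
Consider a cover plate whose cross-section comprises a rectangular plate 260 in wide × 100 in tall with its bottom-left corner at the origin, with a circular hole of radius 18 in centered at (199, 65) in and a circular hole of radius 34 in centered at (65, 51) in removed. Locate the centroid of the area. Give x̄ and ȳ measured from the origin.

x̄ = 137.77 in, ȳ = 49.11 in

plate: A = 260 × 100 = 26000.00, centroid at (130.00, 50.00).
hole 1: A = −π·18² = -1017.88, centroid at (199.00, 65.00).
hole 2: A = −π·34² = -3631.68, centroid at (65.00, 51.00).
ΣA = 21350.44 in², ΣAx̄ = 2941383.40 in³, ΣAȳ = 1048622.32 in³.
x̄ = 2941383.40/21350.44 = 137.77 in; ȳ = 1048622.32/21350.44 = 49.11 in.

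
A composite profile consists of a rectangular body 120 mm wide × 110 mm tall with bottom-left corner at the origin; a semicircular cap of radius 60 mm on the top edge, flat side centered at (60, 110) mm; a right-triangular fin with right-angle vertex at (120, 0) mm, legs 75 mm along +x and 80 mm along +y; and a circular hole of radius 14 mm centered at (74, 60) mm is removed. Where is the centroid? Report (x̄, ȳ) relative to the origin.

x̄ = 71.60 mm, ȳ = 72.28 mm

rectangular body: A = 120 × 110 = 13200.00, centroid at (60.00, 55.00).
semicircular top: A = ½π·60² = 5654.87, centroid at (60.00, 135.46).
triangular fin: A = ½·75·80 = 3000.00, centroid at (145.00, 26.67).
hole: A = −π·14² = -615.75, centroid at (74.00, 60.00).
ΣA = 21239.11 mm²
ΣAx̄ = (13200.00)(60.00) + (5654.87)(60.00) + (3000.00)(145.00) + (-615.75)(74.00) = 1520726.35 mm³
ΣAȳ = (13200.00)(55.00) + (5654.87)(135.46) + (3000.00)(26.67) + (-615.75)(60.00) = 1535090.22 mm³
x̄ = 1520726.35 / 21239.11 = 71.60 mm
ȳ = 1535090.22 / 21239.11 = 72.28 mm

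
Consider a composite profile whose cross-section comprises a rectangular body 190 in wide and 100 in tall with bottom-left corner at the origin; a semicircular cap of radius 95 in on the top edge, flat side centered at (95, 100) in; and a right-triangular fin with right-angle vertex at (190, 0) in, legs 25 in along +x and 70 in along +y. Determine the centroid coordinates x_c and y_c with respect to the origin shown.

x_c = 97.66 in, y_c = 86.92 in

Part | A | x̄ᵢ | ȳᵢ | A·x̄ᵢ | A·ȳᵢ
rectangular body | 19000.00 | 95.00 | 50.00 | 1805000.00 | 950000.00
semicircular top | 14176.44 | 95.00 | 140.32 | 1346761.50 | 1989227.02
triangular fin | 875.00 | 198.33 | 23.33 | 173541.67 | 20416.67
Σ | 34051.44 |  |  | 3325303.17 | 2959643.68
x_c = 3325303.17 / 34051.44 = 97.66 in
y_c = 2959643.68 / 34051.44 = 86.92 in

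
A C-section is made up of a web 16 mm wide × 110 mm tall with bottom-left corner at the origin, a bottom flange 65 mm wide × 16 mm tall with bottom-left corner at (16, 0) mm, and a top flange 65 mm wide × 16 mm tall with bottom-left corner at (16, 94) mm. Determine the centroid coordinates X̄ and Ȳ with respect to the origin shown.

web: A = 16 × 110 = 1760.00, centroid at (8.00, 55.00).
bottom flange: A = 65 × 16 = 1040.00, centroid at (48.50, 8.00).
top flange: A = 65 × 16 = 1040.00, centroid at (48.50, 102.00).
ΣA = 3840.00 mm², ΣAX̄ = 114960.00 mm³, ΣAȲ = 211200.00 mm³.
X̄ = 114960.00/3840.00 = 29.94 mm; Ȳ = 211200.00/3840.00 = 55.00 mm.

X̄ = 29.94 mm, Ȳ = 55.00 mm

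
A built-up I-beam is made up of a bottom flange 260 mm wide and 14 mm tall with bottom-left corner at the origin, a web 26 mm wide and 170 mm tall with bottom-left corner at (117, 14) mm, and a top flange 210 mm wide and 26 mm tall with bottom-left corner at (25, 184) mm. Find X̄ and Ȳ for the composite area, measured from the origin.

X̄ = 130.00 mm, Ȳ = 113.81 mm

Part | A | x̄ᵢ | ȳᵢ | A·x̄ᵢ | A·ȳᵢ
bottom flange | 3640.00 | 130.00 | 7.00 | 473200.00 | 25480.00
web | 4420.00 | 130.00 | 99.00 | 574600.00 | 437580.00
top flange | 5460.00 | 130.00 | 197.00 | 709800.00 | 1075620.00
Σ | 13520.00 |  |  | 1757600.00 | 1538680.00
X̄ = 1757600.00 / 13520.00 = 130.00 mm
Ȳ = 1538680.00 / 13520.00 = 113.81 mm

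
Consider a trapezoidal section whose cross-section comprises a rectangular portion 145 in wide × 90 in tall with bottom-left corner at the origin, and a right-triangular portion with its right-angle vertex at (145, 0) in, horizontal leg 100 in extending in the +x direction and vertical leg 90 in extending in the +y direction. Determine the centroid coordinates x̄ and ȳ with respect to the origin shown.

rectangular portion: A = 145 × 90 = 13050.00, centroid at (72.50, 45.00).
triangular portion: A = ½·100·90 = 4500.00, centroid at (178.33, 30.00).
ΣA = 17550.00 in², ΣAx̄ = 1748625.00 in³, ΣAȳ = 722250.00 in³.
x̄ = 1748625.00/17550.00 = 99.64 in; ȳ = 722250.00/17550.00 = 41.15 in.

x̄ = 99.64 in, ȳ = 41.15 in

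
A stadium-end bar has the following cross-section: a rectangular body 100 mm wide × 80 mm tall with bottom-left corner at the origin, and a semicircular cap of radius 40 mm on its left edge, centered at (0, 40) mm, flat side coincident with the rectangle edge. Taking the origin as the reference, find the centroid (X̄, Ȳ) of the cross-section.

X̄ = 33.99 mm, Ȳ = 40.00 mm

rectangular body: A = 100 × 80 = 8000.00, centroid at (50.00, 40.00).
semicircular end: A = ½π·40² = 2513.27, centroid at (-16.98, 40.00).
ΣA = 10513.27 mm²
ΣAX̄ = (8000.00)(50.00) + (2513.27)(-16.98) = 357333.33 mm³
ΣAȲ = (8000.00)(40.00) + (2513.27)(40.00) = 420530.96 mm³
X̄ = 357333.33 / 10513.27 = 33.99 mm
Ȳ = 420530.96 / 10513.27 = 40.00 mm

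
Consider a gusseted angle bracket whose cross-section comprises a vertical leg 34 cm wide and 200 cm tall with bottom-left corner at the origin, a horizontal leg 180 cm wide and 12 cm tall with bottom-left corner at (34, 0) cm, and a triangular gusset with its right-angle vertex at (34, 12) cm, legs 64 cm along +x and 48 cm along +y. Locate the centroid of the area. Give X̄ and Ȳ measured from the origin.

X̄ = 44.63 cm, Ȳ = 70.12 cm

vertical leg: A = 34 × 200 = 6800.00, centroid at (17.00, 100.00).
horizontal leg: A = 180 × 12 = 2160.00, centroid at (124.00, 6.00).
gusset: A = ½·64·48 = 1536.00, centroid at (55.33, 28.00).
ΣA = 10496.00 cm², ΣAX̄ = 468432.00 cm³, ΣAȲ = 735968.00 cm³.
X̄ = 468432.00/10496.00 = 44.63 cm; Ȳ = 735968.00/10496.00 = 70.12 cm.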